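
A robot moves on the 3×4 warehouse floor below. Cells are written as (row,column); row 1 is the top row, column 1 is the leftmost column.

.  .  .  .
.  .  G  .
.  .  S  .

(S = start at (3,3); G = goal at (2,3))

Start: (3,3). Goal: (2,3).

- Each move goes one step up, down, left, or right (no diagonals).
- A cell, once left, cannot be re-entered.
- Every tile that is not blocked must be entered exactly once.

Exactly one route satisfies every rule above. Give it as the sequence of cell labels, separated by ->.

Need to visit all 12 open cells exactly once, starting at (3,3) and ending at (2,3).
Cell (3,4) has only two open neighbours ((2,4) and (3,3)), so the path must pass straight through it: one of those is the cell it's entered from and the other is where it exits.
Route from (3,3): right to (3,4), 2× up (reaching (1,4)), 3× left (reaching (1,1)), 2× down (reaching (3,1)), right to (3,2), up to (2,2), right to (2,3) — 11 moves in all.
Check: all 12 open cells covered.

(3,3) -> (3,4) -> (2,4) -> (1,4) -> (1,3) -> (1,2) -> (1,1) -> (2,1) -> (3,1) -> (3,2) -> (2,2) -> (2,3)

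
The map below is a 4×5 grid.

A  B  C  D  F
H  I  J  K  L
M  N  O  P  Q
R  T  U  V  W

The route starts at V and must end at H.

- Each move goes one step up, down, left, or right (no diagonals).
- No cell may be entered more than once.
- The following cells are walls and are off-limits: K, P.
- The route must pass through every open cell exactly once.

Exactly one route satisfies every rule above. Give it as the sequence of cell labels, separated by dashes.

Need to visit all 18 open cells exactly once, starting at V and ending at H.
Cell W has only two open neighbours (Q and V), so the path must pass straight through it: one of those is the cell it's entered from and the other is where it exits.
Route from V: right 1 to W, up 3 to F, left 2 to C, down 3 to U, left 2 to R, up 1 to M, right 1 to N, up 2 to B, left 1 to A, down 1 to H — 17 moves in all.
Check: all 18 open cells covered.

V - W - Q - L - F - D - C - J - O - U - T - R - M - N - I - B - A - H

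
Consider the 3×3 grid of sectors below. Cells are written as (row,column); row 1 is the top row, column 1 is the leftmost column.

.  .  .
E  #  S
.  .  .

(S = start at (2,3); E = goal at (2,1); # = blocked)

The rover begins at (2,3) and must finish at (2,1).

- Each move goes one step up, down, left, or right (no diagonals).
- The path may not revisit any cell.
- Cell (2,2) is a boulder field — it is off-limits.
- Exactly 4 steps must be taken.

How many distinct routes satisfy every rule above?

Need simple routes of exactly 4 moves from (2,3) to (2,1) (Manhattan distance 2, so 1 moves are spent on a detour and 1 undoing it).
Enumerating: (2,3) (1,3) (1,2) (1,1) (2,1) | (2,3) (3,3) (3,2) (3,1) (2,1).
That gives 2 routes.

2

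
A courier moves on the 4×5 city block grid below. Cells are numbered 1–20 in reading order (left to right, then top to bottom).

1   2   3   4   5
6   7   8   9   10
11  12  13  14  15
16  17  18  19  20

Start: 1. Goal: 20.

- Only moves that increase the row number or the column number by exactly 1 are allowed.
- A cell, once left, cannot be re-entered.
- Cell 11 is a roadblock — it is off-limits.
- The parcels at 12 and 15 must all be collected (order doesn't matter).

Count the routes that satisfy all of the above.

A right/down-only route from 1 to 20 makes exactly 3 down-moves and 4 right-moves in some order.
With no other constraints that would be C(7,3) = 35 routes.
A monotone route can only reach the required cells in the order 12, 15, so split there and multiply the segment counts (each segment already excludes blocked cells): 1→12: 2; 12→15: 1; 15→20: 1; product = 2.
That gives 2 routes.

2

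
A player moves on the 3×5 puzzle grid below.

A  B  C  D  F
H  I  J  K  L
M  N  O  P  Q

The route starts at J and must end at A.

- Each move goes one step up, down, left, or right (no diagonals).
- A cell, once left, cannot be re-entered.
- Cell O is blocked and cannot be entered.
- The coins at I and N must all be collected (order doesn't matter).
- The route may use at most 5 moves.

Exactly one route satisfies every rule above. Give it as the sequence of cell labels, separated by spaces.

J I N M H A

Any route must reach I and N and still end at A within 5 moves, so the order of the required stops is forced.
Route from J: left to I, down to N, left to M, 2× up (reaching A) — 5 moves in all.
Check: all required cells visited; 5 ≤ 5 moves.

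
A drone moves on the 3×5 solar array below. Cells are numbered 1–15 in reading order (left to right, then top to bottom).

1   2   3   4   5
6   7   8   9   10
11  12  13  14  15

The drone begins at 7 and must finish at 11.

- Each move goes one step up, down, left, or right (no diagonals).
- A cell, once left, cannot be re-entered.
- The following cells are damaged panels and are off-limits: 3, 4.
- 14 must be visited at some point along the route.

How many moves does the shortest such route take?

6

Any route passes through 14 somewhere between 7 and 11. Summing Manhattan distances along the two legs (7 → 14 → 11) gives a lower bound of 3 + 3 = 6 moves.
A route of 6 moves achieves this: 7 → 8 → 9 → 14 → 13 → 12 → 11.
Since 6 matches the lower bound, it is optimal.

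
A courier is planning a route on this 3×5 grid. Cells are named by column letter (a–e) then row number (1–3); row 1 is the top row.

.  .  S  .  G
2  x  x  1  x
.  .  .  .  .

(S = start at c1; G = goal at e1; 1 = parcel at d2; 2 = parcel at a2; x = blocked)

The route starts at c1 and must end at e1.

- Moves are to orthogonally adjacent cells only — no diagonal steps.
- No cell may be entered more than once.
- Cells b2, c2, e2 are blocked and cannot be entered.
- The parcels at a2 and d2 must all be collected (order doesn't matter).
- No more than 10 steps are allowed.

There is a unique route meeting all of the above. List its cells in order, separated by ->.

c1 -> b1 -> a1 -> a2 -> a3 -> b3 -> c3 -> d3 -> d2 -> d1 -> e1

The 10-move cap with required stops at a2, d2 leaves no slack for detours.
Route from c1: left 2 to a1, down 2 to a3, right 3 to d3, up 2 to d1, right 1 to e1 — 10 moves in all.
Check: all required cells visited; 10 ≤ 10 moves.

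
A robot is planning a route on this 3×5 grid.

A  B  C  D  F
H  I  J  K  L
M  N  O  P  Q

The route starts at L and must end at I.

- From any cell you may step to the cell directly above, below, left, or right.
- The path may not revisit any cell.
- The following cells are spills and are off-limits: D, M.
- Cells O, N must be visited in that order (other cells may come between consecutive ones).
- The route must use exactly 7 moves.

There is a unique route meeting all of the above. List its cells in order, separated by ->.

The waypoints must appear in the order O, N, with no cell reused.
Route from L: down 1 to Q, left 1 to P, up 1 to K, left 1 to J, down 1 to O, left 1 to N, up 1 to I — 7 moves in all.
Check: order respected (O at step 5, N at step 6); 7 moves as required.

L -> Q -> P -> K -> J -> O -> N -> I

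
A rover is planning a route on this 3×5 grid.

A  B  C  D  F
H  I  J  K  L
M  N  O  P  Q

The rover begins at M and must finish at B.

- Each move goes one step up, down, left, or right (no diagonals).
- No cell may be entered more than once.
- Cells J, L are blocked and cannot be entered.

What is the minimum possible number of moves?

The Manhattan distance from M to B is |3−1| + |1−2| = 3, so at least 3 moves are needed.
A route of 3 moves achieves this: M → H → A → B.
Since 3 matches the lower bound, it is optimal.

3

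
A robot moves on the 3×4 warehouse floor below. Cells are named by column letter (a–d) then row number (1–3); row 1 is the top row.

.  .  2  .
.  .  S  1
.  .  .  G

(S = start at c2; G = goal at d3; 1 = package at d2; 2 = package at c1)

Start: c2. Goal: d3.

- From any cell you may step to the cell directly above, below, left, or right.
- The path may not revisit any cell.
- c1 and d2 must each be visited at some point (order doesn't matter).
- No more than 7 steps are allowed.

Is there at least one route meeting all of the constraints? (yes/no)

yes

One route that works: c2 → c1 → d1 → d2 → d3.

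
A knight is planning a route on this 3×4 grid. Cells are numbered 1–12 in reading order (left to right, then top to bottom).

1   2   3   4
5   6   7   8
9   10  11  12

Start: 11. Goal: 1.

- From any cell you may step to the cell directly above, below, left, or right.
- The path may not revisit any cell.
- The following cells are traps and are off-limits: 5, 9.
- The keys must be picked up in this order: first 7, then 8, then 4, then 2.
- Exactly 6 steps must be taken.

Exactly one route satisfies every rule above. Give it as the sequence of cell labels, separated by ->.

11 -> 7 -> 8 -> 4 -> 3 -> 2 -> 1

The waypoints must appear in the order 7, 8, 4, 2, with no cell reused.
Route from 11: up 1 to 7, right 1 to 8, up 1 to 4, left 3 to 1 — 6 moves in all.
Check: order respected (7 at step 1, 8 at step 2, 4 at step 3, 2 at step 5); 6 moves as required.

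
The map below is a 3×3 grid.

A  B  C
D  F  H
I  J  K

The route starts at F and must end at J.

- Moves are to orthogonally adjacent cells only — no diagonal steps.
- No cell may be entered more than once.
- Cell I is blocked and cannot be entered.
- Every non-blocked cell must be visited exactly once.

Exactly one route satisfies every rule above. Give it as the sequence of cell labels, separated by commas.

F, D, A, B, C, H, K, J

Need to visit all 8 open cells exactly once, starting at F and ending at J.
Cell D has only two open neighbours (A and F), so the path must pass straight through it: one of those is the cell it's entered from and the other is where it exits.
Route from F: left 1 to D, up 1 to A, right 2 to C, down 2 to K, left 1 to J — 7 moves in all.
Check: all 8 open cells covered.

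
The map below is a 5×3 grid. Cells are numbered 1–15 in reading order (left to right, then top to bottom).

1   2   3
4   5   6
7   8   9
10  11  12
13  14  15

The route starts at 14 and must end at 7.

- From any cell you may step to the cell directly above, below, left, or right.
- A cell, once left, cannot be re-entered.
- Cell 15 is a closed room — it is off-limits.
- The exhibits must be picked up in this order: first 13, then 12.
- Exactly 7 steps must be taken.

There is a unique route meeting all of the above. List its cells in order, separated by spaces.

14 13 10 11 12 9 8 7

The waypoints must appear in the order 13, 12, with no cell reused.
Route from 14: left 1 to 13, up 1 to 10, right 2 to 12, up 1 to 9, left 2 to 7 — 7 moves in all.
Check: order respected (13 at step 1, 12 at step 4); 7 moves as required.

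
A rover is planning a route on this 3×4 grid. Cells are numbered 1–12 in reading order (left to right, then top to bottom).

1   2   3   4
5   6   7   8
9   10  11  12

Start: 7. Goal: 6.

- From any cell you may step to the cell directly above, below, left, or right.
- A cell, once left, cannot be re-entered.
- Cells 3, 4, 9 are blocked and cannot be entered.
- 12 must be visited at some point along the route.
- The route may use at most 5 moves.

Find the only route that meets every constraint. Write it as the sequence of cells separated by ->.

The budget equals the shortest possible length, so every move has to be on a shortest route through the required cells.
Route from 7: right 1 to 8, down 1 to 12, left 2 to 10, up 1 to 6 — 5 moves in all.
Check: all required cells visited; 5 ≤ 5 moves.

7 -> 8 -> 12 -> 11 -> 10 -> 6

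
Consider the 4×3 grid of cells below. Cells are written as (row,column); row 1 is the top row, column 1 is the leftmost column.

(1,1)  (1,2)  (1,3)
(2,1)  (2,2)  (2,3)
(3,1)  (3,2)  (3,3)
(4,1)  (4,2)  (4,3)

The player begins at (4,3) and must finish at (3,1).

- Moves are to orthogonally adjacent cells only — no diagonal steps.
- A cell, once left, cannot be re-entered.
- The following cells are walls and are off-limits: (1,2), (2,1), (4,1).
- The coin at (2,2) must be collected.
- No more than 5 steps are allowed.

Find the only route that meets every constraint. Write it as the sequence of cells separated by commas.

The 5-move cap with required stops at (2,2) leaves no slack for detours.
Route from (4,3): up 2 to (2,3), left 1 to (2,2), down 1 to (3,2), left 1 to (3,1) — 5 moves in all.
Check: all required cells visited; 5 ≤ 5 moves.

(4,3), (3,3), (2,3), (2,2), (3,2), (3,1)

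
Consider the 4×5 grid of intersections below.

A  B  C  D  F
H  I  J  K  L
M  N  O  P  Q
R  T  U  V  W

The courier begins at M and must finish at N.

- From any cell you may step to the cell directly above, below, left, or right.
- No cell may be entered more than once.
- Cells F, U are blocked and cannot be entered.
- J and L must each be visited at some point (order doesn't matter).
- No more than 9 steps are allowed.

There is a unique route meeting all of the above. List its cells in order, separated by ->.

The 9-move cap with required stops at J, L leaves no slack for detours.
Route from M: up 1 to H, right 4 to L, down 1 to Q, left 3 to N — 9 moves in all.
Check: all required cells visited; 9 ≤ 9 moves.

M -> H -> I -> J -> K -> L -> Q -> P -> O -> N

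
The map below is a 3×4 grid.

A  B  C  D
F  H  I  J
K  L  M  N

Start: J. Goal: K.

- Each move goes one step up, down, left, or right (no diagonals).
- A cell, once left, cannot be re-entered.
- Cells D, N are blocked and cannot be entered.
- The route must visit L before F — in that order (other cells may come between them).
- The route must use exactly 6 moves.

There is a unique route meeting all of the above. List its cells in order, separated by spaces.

J I M L H F K

The waypoints must appear in the order L, F, with no cell reused.
Route from J: left 1 to I, down 1 to M, left 1 to L, up 1 to H, left 1 to F, down 1 to K — 6 moves in all.
Check: order respected (L at step 3, F at step 5); 6 moves as required.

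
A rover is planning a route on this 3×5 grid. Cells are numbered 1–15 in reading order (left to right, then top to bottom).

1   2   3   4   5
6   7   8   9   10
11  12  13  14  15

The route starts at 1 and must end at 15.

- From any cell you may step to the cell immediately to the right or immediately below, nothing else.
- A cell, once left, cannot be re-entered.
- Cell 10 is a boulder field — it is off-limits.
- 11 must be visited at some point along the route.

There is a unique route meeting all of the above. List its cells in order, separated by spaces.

1 6 11 12 13 14 15

Moves only go right or down, so the column and row indices never decrease.
Route from 1: down 2 to 11, right 4 to 15 — 6 moves in all.
Check: all required cells visited.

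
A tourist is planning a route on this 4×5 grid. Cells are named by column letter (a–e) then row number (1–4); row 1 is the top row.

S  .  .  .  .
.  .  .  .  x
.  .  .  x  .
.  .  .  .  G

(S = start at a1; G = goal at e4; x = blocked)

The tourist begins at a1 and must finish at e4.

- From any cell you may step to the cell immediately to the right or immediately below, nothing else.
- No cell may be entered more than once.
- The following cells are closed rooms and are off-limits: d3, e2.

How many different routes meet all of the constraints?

10

A right/down-only route from a1 to e4 makes exactly 3 down-moves and 4 right-moves in some order.
With no other constraints that would be C(7,3) = 35 routes.
Subtract routes through each blocked cell (inclusion–exclusion for overlaps): − through e2: 5 − through d3: 20 → 10.
That gives 10 routes.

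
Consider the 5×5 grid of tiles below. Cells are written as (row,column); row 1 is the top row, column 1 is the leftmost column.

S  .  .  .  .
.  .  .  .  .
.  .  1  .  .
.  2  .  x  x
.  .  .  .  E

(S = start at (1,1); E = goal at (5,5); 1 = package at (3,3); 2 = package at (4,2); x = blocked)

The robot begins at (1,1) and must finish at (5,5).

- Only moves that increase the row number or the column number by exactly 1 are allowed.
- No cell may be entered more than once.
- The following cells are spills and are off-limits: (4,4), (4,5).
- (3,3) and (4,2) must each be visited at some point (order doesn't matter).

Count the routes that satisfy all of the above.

A right/down-only route from (1,1) to (5,5) makes exactly 4 down-moves and 4 right-moves in some order.
With no other constraints that would be C(8,4) = 70 routes.
(4,2) is below but to the left of (3,3): going (3,3) → (4,2) would need a leftward move and (4,2) → (3,3) an upward move, so no right/down-only route can visit both required cells.
No route satisfies every constraint, so the count is 0.

0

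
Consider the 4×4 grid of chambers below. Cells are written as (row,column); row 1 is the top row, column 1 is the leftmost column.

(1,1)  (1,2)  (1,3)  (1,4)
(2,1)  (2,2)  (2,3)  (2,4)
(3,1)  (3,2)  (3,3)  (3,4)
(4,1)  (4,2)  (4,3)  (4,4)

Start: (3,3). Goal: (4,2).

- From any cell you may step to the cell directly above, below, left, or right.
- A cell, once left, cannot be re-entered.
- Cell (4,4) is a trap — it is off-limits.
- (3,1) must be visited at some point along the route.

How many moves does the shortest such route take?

4

Any route passes through (3,1) somewhere between (3,3) and (4,2). Summing Manhattan distances along the two legs ((3,3) → (3,1) → (4,2)) gives a lower bound of 2 + 2 = 4 moves.
A route of 4 moves achieves this: (3,3) → (3,2) → (3,1) → (4,1) → (4,2).
Since 4 matches the lower bound, it is optimal.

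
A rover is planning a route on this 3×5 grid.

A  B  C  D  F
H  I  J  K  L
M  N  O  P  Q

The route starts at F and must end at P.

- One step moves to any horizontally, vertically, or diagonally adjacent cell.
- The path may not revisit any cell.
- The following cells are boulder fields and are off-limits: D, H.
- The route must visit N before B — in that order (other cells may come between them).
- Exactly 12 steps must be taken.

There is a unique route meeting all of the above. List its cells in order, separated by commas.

F, L, Q, K, O, N, M, I, A, B, C, J, P

The waypoints must appear in the order N, B, with no cell reused.
Route from F: 2× down (reaching Q), up-left to K, down-left to O, 2× left (reaching M), up-right to I, up-left to A, 2× right (reaching C), down to J, down-right to P — 12 moves in all.
Check: order respected (N at step 5, B at step 9); 12 moves as required.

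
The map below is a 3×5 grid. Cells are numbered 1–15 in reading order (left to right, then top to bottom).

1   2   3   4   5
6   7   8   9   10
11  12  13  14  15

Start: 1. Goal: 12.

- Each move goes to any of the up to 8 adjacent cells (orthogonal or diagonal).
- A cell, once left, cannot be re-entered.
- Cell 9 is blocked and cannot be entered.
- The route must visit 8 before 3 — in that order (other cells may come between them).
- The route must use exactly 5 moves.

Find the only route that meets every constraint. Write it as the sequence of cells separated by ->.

1 -> 2 -> 8 -> 3 -> 7 -> 12

The waypoints must appear in the order 8, 3, with no cell reused.
Route from 1: right 1 to 2, down-right 1 to 8, up 1 to 3, down-left 1 to 7, down 1 to 12 — 5 moves in all.
Check: order respected (8 at step 2, 3 at step 3); 5 moves as required.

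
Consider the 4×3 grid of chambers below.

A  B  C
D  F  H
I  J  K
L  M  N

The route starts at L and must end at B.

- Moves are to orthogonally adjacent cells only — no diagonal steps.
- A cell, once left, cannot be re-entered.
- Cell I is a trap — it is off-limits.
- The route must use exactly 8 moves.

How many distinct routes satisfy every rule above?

Need simple routes of exactly 8 moves from L to B (Manhattan distance 4, so 2 moves are spent on a detour and 2 undoing it).
Enumerating: L M J K H F D A B | L M N K H F D A B | L M N K J F D A B | L M N K J F H C B.
That gives 4 routes.

4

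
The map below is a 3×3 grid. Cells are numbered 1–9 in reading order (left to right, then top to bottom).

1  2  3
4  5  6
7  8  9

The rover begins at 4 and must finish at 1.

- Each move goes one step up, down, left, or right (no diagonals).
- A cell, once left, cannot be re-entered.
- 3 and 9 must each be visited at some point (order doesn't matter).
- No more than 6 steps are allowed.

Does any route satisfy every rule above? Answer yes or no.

no

Even ignoring the no-revisit rule, getting from 4 to 1, taking the cheapest ordering 4 → 9 → 3 → 1 needs at least 3 + 2 + 2 = 7 moves (Manhattan distance per leg), which exceeds the 6-move limit.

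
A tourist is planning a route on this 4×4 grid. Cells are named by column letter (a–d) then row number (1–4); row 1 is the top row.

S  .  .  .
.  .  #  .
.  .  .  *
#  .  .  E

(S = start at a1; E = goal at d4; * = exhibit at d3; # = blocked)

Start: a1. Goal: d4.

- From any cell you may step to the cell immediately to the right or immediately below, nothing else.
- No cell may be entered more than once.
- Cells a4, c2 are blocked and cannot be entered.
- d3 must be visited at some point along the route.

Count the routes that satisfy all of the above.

A right/down-only route from a1 to d4 makes exactly 3 down-moves and 3 right-moves in some order.
With no other constraints that would be C(6,3) = 20 routes.
Split at d3 and multiply the segment counts (each segment already excludes blocked cells): a1→d3: 4; d3→d4: 1; product = 4.
That gives 4 routes.

4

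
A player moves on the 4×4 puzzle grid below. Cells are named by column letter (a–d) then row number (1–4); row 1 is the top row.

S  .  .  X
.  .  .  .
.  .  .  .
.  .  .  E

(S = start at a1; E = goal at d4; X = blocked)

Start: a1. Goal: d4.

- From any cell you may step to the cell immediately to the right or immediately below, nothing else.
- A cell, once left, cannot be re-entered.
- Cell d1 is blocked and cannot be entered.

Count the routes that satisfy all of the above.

A right/down-only route from a1 to d4 makes exactly 3 down-moves and 3 right-moves in some order.
With no other constraints that would be C(6,3) = 20 routes.
Subtract routes through each blocked cell (inclusion–exclusion for overlaps): − through d1: 1 → 19.
That gives 19 routes.

19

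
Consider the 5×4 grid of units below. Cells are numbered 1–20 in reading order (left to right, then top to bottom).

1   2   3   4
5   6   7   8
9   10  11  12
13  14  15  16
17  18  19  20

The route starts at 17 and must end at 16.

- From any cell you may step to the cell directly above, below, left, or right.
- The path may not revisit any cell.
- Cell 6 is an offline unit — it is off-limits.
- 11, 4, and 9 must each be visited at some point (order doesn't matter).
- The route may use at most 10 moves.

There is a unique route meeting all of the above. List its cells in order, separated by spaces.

17 13 9 10 11 7 3 4 8 12 16

The budget equals the shortest possible length, so every move has to be on a shortest route through the required cells.
Route from 17: 2× up (reaching 9), 2× right (reaching 11), 2× up (reaching 3), right to 4, 3× down (reaching 16) — 10 moves in all.
Check: all required cells visited; 10 ≤ 10 moves.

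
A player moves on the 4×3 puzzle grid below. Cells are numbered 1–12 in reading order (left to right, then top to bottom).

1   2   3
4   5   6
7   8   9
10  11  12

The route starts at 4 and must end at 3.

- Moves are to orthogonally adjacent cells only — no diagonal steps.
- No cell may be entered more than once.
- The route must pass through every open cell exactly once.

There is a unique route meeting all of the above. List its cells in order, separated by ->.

4 -> 1 -> 2 -> 5 -> 8 -> 7 -> 10 -> 11 -> 12 -> 9 -> 6 -> 3

Need to visit all 12 open cells exactly once, starting at 4 and ending at 3.
Cell 10 has only two open neighbours (7 and 11), so the path must pass straight through it: one of those is the cell it's entered from and the other is where it exits.
Route from 4: up 1 to 1, right 1 to 2, down 2 to 8, left 1 to 7, down 1 to 10, right 2 to 12, up 3 to 3 — 11 moves in all.
Check: all 12 open cells covered.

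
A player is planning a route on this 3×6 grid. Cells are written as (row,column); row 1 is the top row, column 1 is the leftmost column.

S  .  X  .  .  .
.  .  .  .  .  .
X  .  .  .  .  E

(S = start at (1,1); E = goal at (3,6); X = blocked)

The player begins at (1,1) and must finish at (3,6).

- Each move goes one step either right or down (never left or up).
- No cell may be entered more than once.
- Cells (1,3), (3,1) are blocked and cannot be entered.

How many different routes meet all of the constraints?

A right/down-only route from (1,1) to (3,6) makes exactly 2 down-moves and 5 right-moves in some order.
With no other constraints that would be C(7,2) = 21 routes.
Subtract routes through each blocked cell (inclusion–exclusion for overlaps): − through (1,3): 10 − through (3,1): 1 → 10.
That gives 10 routes.

10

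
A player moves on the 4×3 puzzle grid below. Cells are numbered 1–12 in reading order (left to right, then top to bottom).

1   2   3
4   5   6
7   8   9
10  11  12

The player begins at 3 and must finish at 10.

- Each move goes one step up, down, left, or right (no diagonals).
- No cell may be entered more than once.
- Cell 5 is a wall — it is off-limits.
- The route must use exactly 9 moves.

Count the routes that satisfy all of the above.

Need simple routes of exactly 9 moves from 3 to 10 (Manhattan distance 5, so 2 moves are spent on a detour and 2 undoing it).
Enumerating: 3 2 1 4 7 8 9 12 11 10.
That gives 1 route.

1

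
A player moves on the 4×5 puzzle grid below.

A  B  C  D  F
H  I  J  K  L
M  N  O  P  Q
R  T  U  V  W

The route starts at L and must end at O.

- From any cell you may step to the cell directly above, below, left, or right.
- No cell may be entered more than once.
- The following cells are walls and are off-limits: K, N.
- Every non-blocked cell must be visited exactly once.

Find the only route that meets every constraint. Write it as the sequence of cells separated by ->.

Need to visit all 18 open cells exactly once, starting at L and ending at O.
Route from L: up 1 to F, left 2 to C, down 1 to J, left 1 to I, up 1 to B, left 1 to A, down 3 to R, right 4 to W, up 1 to Q, left 2 to O — 17 moves in all.
Check: all 18 open cells covered.

L -> F -> D -> C -> J -> I -> B -> A -> H -> M -> R -> T -> U -> V -> W -> Q -> P -> O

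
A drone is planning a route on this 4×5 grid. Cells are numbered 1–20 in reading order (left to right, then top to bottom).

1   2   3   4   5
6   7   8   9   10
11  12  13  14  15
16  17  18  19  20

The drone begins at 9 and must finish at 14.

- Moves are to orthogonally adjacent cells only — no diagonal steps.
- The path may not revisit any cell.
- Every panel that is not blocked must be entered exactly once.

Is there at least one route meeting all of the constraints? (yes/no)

yes

One route that works: 9 → 4 → 5 → 10 → 15 → 20 → 19 → 18 → 17 → 16 → 11 → 6 → 1 → 2 → 3 → 8 → 7 → 12 → 13 → 14.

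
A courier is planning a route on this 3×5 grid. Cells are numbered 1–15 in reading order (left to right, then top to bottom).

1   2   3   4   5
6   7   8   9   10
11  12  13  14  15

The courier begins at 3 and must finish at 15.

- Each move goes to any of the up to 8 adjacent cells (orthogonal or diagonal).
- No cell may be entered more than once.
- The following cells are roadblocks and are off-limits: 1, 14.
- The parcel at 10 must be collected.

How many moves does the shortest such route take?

Any route passes through 10 somewhere between 3 and 15. Summing Chebyshev distances along the two legs (3 → 10 → 15) gives a lower bound of 2 + 1 = 3 moves.
A route of 3 moves achieves this: 3 → 4 → 10 → 15.
Since 3 matches the lower bound, it is optimal.

3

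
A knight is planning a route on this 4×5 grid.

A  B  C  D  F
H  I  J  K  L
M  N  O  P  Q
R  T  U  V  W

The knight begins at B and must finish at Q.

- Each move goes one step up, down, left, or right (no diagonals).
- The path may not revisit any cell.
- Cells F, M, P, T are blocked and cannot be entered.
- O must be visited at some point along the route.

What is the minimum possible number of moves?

Any route passes through O somewhere between B and Q. Summing Manhattan distances along the two legs (B → O → Q) gives a lower bound of 3 + 2 = 5 moves.
That bound ignores the blocked cells. Measuring each leg by the fewest moves that actually steer around them (B→O: 3; O→Q: 4) raises the lower bound to 7.
A route of 7 moves exists: B → I → N → O → J → K → L → Q.
Since 7 matches that lower bound, it is optimal.

7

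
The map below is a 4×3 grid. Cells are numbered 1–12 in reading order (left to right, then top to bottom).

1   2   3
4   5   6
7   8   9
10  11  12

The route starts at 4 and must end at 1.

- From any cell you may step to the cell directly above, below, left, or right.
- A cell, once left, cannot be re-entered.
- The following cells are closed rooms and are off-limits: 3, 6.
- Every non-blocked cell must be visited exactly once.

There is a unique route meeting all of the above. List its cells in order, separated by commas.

Need to visit all 10 open cells exactly once, starting at 4 and ending at 1.
Route from 4: 2× down (reaching 10), 2× right (reaching 12), up to 9, left to 8, 2× up (reaching 2), left to 1 — 9 moves in all.
Check: all 10 open cells covered.

4, 7, 10, 11, 12, 9, 8, 5, 2, 1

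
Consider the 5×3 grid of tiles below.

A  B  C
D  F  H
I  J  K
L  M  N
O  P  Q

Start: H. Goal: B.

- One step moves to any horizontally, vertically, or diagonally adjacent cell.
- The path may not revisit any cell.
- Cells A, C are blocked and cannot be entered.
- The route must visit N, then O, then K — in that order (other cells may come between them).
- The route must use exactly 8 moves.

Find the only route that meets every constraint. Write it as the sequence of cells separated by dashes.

H - J - N - P - O - M - K - F - B

The waypoints must appear in the order N, O, K, with no cell reused.
Route from H: down-left 1 to J, down-right 1 to N, down-left 1 to P, left 1 to O, up-right 2 to K, up-left 1 to F, up 1 to B — 8 moves in all.
Check: order respected (N at step 2, O at step 4, K at step 6); 8 moves as required.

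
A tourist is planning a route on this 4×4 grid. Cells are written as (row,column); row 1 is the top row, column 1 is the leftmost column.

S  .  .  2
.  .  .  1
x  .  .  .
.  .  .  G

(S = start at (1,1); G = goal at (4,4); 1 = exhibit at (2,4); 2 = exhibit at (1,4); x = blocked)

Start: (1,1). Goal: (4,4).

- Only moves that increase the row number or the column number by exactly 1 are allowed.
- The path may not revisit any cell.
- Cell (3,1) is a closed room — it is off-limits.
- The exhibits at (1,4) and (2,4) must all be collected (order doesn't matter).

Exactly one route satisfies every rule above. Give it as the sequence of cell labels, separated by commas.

(1,1), (1,2), (1,3), (1,4), (2,4), (3,4), (4,4)

Moves only go right or down, so the column and row indices never decrease.
Route from (1,1): right 3 to (1,4), down 3 to (4,4) — 6 moves in all.
Check: all required cells visited.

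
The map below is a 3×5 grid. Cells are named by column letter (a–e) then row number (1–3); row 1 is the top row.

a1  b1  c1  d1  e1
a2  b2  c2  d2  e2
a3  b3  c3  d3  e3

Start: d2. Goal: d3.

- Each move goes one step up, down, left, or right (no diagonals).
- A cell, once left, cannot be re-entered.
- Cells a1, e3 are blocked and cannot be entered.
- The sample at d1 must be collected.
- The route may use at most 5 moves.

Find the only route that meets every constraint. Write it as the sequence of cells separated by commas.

Any route must reach d1 and still end at d3 within 5 moves, so the order of the required stops is forced.
Route from d2: up 1 to d1, left 1 to c1, down 2 to c3, right 1 to d3 — 5 moves in all.
Check: all required cells visited; 5 ≤ 5 moves.

d2, d1, c1, c2, c3, d3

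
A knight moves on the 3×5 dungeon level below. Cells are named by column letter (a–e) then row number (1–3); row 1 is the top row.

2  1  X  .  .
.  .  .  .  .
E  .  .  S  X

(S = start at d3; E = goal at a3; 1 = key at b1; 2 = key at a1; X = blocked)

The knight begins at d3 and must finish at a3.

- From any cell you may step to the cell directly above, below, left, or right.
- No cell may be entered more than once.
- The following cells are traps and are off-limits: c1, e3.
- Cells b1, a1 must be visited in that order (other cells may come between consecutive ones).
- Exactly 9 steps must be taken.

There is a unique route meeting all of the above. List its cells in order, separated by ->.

The waypoints must appear in the order b1, a1, with no cell reused.
Route from d3: up to d2, left to c2, down to c3, left to b3, 2× up (reaching b1), left to a1, 2× down (reaching a3) — 9 moves in all.
Check: order respected (1 at step 6, 2 at step 7); 9 moves as required.

d3 -> d2 -> c2 -> c3 -> b3 -> b2 -> b1 -> a1 -> a2 -> a3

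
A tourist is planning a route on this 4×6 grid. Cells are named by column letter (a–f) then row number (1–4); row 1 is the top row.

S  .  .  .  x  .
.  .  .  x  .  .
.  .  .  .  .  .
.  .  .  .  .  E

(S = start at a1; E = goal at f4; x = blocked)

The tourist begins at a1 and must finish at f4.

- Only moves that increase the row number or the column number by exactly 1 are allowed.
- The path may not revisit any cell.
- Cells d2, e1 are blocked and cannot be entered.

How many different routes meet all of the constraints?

28

A right/down-only route from a1 to f4 makes exactly 3 down-moves and 5 right-moves in some order.
With no other constraints that would be C(8,3) = 56 routes.
Subtract routes through each blocked cell (inclusion–exclusion for overlaps): − through e1: 4 − through d2: 24 → 28.
That gives 28 routes.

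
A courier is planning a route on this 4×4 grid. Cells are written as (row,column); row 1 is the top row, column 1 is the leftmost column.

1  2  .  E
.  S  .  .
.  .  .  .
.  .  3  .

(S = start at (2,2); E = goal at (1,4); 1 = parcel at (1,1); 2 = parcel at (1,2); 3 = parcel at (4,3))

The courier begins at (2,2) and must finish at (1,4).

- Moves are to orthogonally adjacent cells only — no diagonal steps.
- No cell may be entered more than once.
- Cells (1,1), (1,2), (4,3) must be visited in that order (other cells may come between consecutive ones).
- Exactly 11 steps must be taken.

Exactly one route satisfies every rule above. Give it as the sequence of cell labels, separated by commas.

The waypoints must appear in the order (1,1), (1,2), (4,3), with no cell reused.
Route from (2,2): left to (2,1), up to (1,1), 2× right (reaching (1,3)), 3× down (reaching (4,3)), right to (4,4), 3× up (reaching (1,4)) — 11 moves in all.
Check: order respected (1 at step 2, 2 at step 3, 3 at step 7); 11 moves as required.

(2,2), (2,1), (1,1), (1,2), (1,3), (2,3), (3,3), (4,3), (4,4), (3,4), (2,4), (1,4)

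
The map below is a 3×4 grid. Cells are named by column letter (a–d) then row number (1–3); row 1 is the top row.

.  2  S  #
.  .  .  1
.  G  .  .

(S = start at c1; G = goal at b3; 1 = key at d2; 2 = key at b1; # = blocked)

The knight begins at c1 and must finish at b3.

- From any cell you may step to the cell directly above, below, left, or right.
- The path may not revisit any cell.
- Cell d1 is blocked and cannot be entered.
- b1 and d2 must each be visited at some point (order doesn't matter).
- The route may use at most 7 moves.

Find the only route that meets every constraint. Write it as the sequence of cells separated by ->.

c1 -> b1 -> b2 -> c2 -> d2 -> d3 -> c3 -> b3

Any route must reach b1 and d2 and still end at b3 within 7 moves, so the order of the required stops is forced.
Route from c1: left to b1, down to b2, 2× right (reaching d2), down to d3, 2× left (reaching b3) — 7 moves in all.
Check: all required cells visited; 7 ≤ 7 moves.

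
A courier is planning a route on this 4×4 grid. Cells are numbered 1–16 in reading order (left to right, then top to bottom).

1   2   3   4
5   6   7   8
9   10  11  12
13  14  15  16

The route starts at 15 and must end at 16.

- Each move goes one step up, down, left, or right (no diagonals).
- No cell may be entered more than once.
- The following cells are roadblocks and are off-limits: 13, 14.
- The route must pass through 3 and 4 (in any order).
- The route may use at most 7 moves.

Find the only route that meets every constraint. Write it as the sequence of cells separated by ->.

Any route must reach 3 and 4 and still end at 16 within 7 moves, so the order of the required stops is forced.
Route from 15: 3× up (reaching 3), right to 4, 3× down (reaching 16) — 7 moves in all.
Check: all required cells visited; 7 ≤ 7 moves.

15 -> 11 -> 7 -> 3 -> 4 -> 8 -> 12 -> 16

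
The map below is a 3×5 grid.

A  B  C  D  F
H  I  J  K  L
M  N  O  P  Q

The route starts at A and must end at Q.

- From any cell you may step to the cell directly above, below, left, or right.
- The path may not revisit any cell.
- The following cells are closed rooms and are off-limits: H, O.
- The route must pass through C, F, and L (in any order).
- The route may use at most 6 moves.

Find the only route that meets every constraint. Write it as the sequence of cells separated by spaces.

A B C D F L Q

The 6-move cap with required stops at C, F, L leaves no slack for detours.
Route from A: right 4 to F, down 2 to Q — 6 moves in all.
Check: all required cells visited; 6 ≤ 6 moves.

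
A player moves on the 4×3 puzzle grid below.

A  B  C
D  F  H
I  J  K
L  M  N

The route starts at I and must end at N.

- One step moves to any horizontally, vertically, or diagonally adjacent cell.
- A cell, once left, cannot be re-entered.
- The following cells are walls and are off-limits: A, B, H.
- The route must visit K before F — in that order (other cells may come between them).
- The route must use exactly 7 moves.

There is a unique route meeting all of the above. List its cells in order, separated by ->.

I -> L -> M -> K -> F -> D -> J -> N

The waypoints must appear in the order K, F, with no cell reused.
Route from I: down 1 to L, right 1 to M, up-right 1 to K, up-left 1 to F, left 1 to D, down-right 2 to N — 7 moves in all.
Check: order respected (K at step 3, F at step 4); 7 moves as required.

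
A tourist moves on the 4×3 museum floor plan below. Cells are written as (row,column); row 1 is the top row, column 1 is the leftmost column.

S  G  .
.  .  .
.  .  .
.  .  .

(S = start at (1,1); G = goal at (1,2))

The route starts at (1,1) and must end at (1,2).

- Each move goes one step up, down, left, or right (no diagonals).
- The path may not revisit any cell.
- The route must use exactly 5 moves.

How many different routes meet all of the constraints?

2

Need simple routes of exactly 5 moves from (1,1) to (1,2) (Manhattan distance 1, so 2 moves are spent on a detour and 2 undoing it).
Enumerating: (1,1) (2,1) (3,1) (3,2) (2,2) (1,2) | (1,1) (2,1) (2,2) (2,3) (1,3) (1,2).
That gives 2 routes.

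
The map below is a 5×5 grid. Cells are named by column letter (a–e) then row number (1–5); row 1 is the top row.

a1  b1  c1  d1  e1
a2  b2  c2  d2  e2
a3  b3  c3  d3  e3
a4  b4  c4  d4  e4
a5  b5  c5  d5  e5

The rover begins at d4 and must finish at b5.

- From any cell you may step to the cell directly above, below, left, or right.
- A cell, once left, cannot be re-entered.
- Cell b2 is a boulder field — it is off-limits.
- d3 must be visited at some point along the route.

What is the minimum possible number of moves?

Any route passes through d3 somewhere between d4 and b5. Summing Manhattan distances along the two legs (d4 → d3 → b5) gives a lower bound of 1 + 4 = 5 moves.
A route of 5 moves achieves this: d4 → d3 → c3 → c4 → c5 → b5.
Since 5 matches the lower bound, it is optimal.

5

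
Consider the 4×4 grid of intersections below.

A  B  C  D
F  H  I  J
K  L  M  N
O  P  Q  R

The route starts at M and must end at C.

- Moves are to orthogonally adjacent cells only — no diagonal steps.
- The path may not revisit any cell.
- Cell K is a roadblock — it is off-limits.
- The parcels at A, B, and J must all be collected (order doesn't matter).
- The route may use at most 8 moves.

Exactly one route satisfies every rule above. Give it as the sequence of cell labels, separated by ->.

M -> N -> J -> I -> H -> F -> A -> B -> C

The budget equals the shortest possible length, so every move has to be on a shortest route through the required cells.
Route from M: right 1 to N, up 1 to J, left 3 to F, up 1 to A, right 2 to C — 8 moves in all.
Check: all required cells visited; 8 ≤ 8 moves.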